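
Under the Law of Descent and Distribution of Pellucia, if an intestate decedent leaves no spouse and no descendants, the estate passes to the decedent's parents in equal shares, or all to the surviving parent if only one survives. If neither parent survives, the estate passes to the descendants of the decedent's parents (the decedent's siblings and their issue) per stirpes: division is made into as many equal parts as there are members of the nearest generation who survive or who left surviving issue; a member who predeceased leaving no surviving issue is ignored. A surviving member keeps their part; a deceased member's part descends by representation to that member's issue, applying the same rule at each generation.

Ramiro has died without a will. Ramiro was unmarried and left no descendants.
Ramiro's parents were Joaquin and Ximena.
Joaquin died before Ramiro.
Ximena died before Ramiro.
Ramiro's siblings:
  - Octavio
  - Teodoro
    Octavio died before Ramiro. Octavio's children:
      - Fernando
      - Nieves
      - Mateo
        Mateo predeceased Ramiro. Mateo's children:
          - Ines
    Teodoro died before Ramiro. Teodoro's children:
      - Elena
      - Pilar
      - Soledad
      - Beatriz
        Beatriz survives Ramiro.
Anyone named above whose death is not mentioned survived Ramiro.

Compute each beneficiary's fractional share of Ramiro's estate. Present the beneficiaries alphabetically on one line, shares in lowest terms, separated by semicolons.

Beatriz 1/8; Elena 1/8; Fernando 1/6; Ines 1/6; Nieves 1/6; Pilar 1/8; Soledad 1/8

Neither parent survives and there are no descendants, so the estate passes to Ramiro's siblings and their issue per stirpes.
The estate is divided into 2 equal shares of 1/2 among Octavio, Teodoro.
Octavio predeceased; the 1/2 allotted to Octavio's branch passes to Octavio's issue by representation.
The 1/2 is divided into 3 equal shares of 1/6 among Fernando, Nieves, Mateo.
Fernando is living and takes 1/6.
Nieves is living and takes 1/6.
Mateo predeceased; the 1/6 allotted to Mateo's branch passes to Mateo's issue by representation.
Ines is the sole taker at this level and receives the full 1/6.
Teodoro predeceased; the 1/2 allotted to Teodoro's branch passes to Teodoro's issue by representation.
The 1/2 is divided into 4 equal shares of 1/8 among Elena, Pilar, Soledad, Beatriz.
Elena is living and takes 1/8.
Pilar is living and takes 1/8.
Soledad is living and takes 1/8.
Beatriz is living and takes 1/8.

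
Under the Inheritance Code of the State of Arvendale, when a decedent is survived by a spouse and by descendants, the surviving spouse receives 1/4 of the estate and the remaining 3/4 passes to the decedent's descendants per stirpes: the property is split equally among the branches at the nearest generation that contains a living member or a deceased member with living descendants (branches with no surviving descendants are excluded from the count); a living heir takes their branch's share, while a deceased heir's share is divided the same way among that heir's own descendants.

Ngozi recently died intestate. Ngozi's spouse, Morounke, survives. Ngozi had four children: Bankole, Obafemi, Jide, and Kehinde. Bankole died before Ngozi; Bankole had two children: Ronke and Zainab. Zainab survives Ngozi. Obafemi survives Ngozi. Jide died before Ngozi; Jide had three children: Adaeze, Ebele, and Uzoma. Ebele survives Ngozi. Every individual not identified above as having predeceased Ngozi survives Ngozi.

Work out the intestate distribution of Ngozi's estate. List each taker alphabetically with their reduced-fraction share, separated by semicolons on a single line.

Adaeze 1/16; Ebele 1/16; Kehinde 3/16; Morounke 1/4; Obafemi 3/16; Ronke 3/32; Uzoma 1/16; Zainab 3/32

Morounke, as surviving spouse, takes 1/4.
The remaining 3/4 passes to Ngozi's descendants per stirpes.
The 3/4 is divided into 4 equal shares of 3/16 among Bankole, Obafemi, Jide, Kehinde.
Bankole predeceased; the 3/16 allotted to Bankole's branch passes to Bankole's issue by representation.
The 3/16 is divided into 2 equal shares of 3/32 among Ronke, Zainab.
Ronke is living and takes 3/32.
Zainab is living and takes 3/32.
Obafemi is living and takes 3/16.
Jide predeceased; the 3/16 allotted to Jide's branch passes to Jide's issue by representation.
The 3/16 is divided into 3 equal shares of 1/16 among Adaeze, Ebele, Uzoma.
Adaeze is living and takes 1/16.
Ebele is living and takes 1/16.
Uzoma is living and takes 1/16.
Kehinde is living and takes 3/16.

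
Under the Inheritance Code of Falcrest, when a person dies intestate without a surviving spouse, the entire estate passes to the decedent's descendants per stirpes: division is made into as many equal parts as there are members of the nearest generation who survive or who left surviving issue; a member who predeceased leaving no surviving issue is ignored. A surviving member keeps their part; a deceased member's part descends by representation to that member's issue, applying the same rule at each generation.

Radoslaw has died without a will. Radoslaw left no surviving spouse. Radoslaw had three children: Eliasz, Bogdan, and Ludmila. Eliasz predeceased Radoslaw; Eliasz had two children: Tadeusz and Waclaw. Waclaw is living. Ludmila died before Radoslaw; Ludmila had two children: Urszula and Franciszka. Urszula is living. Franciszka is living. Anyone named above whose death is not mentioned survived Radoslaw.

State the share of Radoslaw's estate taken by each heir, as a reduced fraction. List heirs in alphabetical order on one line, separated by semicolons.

Bogdan 1/3; Franciszka 1/6; Tadeusz 1/6; Urszula 1/6; Waclaw 1/6

There is no surviving spouse, so the entire estate passes to Radoslaw's descendants per stirpes.
The estate is divided into 3 equal shares of 1/3 among Eliasz, Bogdan, Ludmila.
Eliasz predeceased; the 1/3 allotted to Eliasz's branch passes to Eliasz's issue by representation.
The 1/3 is divided into 2 equal shares of 1/6 among Tadeusz, Waclaw.
Tadeusz is living and takes 1/6.
Waclaw is living and takes 1/6.
Bogdan is living and takes 1/3.
Ludmila predeceased; the 1/3 allotted to Ludmila's branch passes to Ludmila's issue by representation.
The 1/3 is divided into 2 equal shares of 1/6 among Urszula, Franciszka.
Urszula is living and takes 1/6.
Franciszka is living and takes 1/6.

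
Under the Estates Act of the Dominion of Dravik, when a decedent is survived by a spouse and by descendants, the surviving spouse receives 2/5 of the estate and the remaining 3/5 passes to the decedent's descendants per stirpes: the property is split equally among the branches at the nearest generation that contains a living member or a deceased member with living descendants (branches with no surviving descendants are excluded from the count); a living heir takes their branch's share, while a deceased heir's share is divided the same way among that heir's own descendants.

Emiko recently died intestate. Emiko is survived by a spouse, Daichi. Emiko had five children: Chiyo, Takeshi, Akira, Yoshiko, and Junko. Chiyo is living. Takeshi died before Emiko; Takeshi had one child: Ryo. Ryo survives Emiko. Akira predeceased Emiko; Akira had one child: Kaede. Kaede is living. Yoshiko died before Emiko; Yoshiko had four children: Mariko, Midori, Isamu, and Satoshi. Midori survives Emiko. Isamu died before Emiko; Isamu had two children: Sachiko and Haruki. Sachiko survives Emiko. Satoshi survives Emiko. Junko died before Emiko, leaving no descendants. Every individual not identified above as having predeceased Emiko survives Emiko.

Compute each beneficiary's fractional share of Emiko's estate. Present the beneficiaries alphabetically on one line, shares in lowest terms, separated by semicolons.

Daichi, as surviving spouse, takes 2/5.
The remaining 3/5 passes to Emiko's descendants per stirpes.
Junko left no surviving issue, so that branch lapses and is disregarded.
The 3/5 is divided into 4 equal shares of 3/20 among Chiyo, Takeshi, Akira, Yoshiko.
Chiyo is living and takes 3/20.
Takeshi predeceased; the 3/20 allotted to Takeshi's branch passes to Takeshi's issue by representation.
Ryo is the sole taker at this level and receives the full 3/20.
Akira predeceased; the 3/20 allotted to Akira's branch passes to Akira's issue by representation.
Kaede is the sole taker at this level and receives the full 3/20.
Yoshiko predeceased; the 3/20 allotted to Yoshiko's branch passes to Yoshiko's issue by representation.
The 3/20 is divided into 4 equal shares of 3/80 among Mariko, Midori, Isamu, Satoshi.
Mariko is living and takes 3/80.
Midori is living and takes 3/80.
Isamu predeceased; the 3/80 allotted to Isamu's branch passes to Isamu's issue by representation.
The 3/80 is divided into 2 equal shares of 3/160 among Sachiko, Haruki.
Sachiko is living and takes 3/160.
Haruki is living and takes 3/160.
Satoshi is living and takes 3/80.

Chiyo 3/20; Daichi 2/5; Haruki 3/160; Kaede 3/20; Mariko 3/80; Midori 3/80; Ryo 3/20; Sachiko 3/160; Satoshi 3/80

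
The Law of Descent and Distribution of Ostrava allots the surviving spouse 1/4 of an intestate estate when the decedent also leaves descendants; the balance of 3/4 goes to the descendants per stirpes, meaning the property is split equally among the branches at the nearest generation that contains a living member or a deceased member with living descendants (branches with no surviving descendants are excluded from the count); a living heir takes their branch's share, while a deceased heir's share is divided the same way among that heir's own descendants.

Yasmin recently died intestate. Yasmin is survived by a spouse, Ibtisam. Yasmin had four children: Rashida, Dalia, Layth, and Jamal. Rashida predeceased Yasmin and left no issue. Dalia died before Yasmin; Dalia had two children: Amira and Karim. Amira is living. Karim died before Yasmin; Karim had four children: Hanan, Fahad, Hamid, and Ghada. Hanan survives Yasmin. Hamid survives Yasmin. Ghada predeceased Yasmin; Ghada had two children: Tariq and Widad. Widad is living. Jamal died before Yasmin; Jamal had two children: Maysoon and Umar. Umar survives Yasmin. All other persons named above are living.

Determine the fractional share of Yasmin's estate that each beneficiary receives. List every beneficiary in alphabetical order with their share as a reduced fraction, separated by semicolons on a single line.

Amira 1/8; Fahad 1/32; Hamid 1/32; Hanan 1/32; Ibtisam 1/4; Layth 1/4; Maysoon 1/8; Tariq 1/64; Umar 1/8; Widad 1/64

Ibtisam, as surviving spouse, takes 1/4.
The remaining 3/4 passes to Yasmin's descendants per stirpes.
Rashida left no surviving issue, so that branch lapses and is disregarded.
The 3/4 is divided into 3 equal shares of 1/4 among Dalia, Layth, Jamal.
Dalia predeceased; the 1/4 allotted to Dalia's branch passes to Dalia's issue by representation.
The 1/4 is divided into 2 equal shares of 1/8 among Amira, Karim.
Amira is living and takes 1/8.
Karim predeceased; the 1/8 allotted to Karim's branch passes to Karim's issue by representation.
The 1/8 is divided into 4 equal shares of 1/32 among Hanan, Fahad, Hamid, Ghada.
Hanan is living and takes 1/32.
Fahad is living and takes 1/32.
Hamid is living and takes 1/32.
Ghada predeceased; the 1/32 allotted to Ghada's branch passes to Ghada's issue by representation.
The 1/32 is divided into 2 equal shares of 1/64 among Tariq, Widad.
Tariq is living and takes 1/64.
Widad is living and takes 1/64.
Layth is living and takes 1/4.
Jamal predeceased; the 1/4 allotted to Jamal's branch passes to Jamal's issue by representation.
The 1/4 is divided into 2 equal shares of 1/8 among Maysoon, Umar.
Maysoon is living and takes 1/8.
Umar is living and takes 1/8.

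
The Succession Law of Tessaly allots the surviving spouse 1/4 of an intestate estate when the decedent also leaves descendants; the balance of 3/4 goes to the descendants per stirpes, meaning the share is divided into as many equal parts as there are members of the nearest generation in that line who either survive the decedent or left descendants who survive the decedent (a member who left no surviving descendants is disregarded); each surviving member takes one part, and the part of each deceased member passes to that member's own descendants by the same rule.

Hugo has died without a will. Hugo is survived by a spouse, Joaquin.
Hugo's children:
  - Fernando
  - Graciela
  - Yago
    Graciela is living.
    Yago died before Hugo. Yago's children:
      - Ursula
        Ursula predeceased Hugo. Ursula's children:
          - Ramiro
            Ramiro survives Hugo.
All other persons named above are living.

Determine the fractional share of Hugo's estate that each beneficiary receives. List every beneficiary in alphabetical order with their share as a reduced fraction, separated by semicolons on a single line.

Joaquin, as surviving spouse, takes 1/4.
The remaining 3/4 passes to Hugo's descendants per stirpes.
The 3/4 is divided into 3 equal shares of 1/4 among Fernando, Graciela, Yago.
Fernando is living and takes 1/4.
Graciela is living and takes 1/4.
Yago predeceased; the 1/4 allotted to Yago's branch passes to Yago's issue by representation.
Ursula's line is the sole branch at this level, so the full 1/4 passes to Ursula's issue by representation.
Ramiro is the sole taker at this level and receives the full 1/4.

Fernando 1/4; Graciela 1/4; Joaquin 1/4; Ramiro 1/4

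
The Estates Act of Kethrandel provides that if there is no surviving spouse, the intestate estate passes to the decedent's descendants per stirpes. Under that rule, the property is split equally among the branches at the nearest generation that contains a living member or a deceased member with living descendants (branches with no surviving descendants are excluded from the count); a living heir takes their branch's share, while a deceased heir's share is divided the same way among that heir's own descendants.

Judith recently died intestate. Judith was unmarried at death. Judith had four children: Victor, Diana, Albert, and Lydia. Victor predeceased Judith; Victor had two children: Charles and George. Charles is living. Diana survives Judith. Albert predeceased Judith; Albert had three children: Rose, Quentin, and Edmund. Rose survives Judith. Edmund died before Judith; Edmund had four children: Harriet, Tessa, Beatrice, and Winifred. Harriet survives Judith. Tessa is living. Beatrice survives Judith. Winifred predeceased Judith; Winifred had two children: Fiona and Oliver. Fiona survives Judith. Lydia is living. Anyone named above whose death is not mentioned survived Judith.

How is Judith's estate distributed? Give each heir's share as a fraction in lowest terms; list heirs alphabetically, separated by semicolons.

Beatrice 1/48; Charles 1/8; Diana 1/4; Fiona 1/96; George 1/8; Harriet 1/48; Lydia 1/4; Oliver 1/96; Quentin 1/12; Rose 1/12; Tessa 1/48

There is no surviving spouse, so the entire estate passes to Judith's descendants per stirpes.
The estate is divided into 4 equal shares of 1/4 among Victor, Diana, Albert, Lydia.
Victor predeceased; the 1/4 allotted to Victor's branch passes to Victor's issue by representation.
The 1/4 is divided into 2 equal shares of 1/8 among Charles, George.
Charles is living and takes 1/8.
George is living and takes 1/8.
Diana is living and takes 1/4.
Albert predeceased; the 1/4 allotted to Albert's branch passes to Albert's issue by representation.
The 1/4 is divided into 3 equal shares of 1/12 among Rose, Quentin, Edmund.
Rose is living and takes 1/12.
Quentin is living and takes 1/12.
Edmund predeceased; the 1/12 allotted to Edmund's branch passes to Edmund's issue by representation.
The 1/12 is divided into 4 equal shares of 1/48 among Harriet, Tessa, Beatrice, Winifred.
Harriet is living and takes 1/48.
Tessa is living and takes 1/48.
Beatrice is living and takes 1/48.
Winifred predeceased; the 1/48 allotted to Winifred's branch passes to Winifred's issue by representation.
The 1/48 is divided into 2 equal shares of 1/96 among Fiona, Oliver.
Fiona is living and takes 1/96.
Oliver is living and takes 1/96.
Lydia is living and takes 1/4.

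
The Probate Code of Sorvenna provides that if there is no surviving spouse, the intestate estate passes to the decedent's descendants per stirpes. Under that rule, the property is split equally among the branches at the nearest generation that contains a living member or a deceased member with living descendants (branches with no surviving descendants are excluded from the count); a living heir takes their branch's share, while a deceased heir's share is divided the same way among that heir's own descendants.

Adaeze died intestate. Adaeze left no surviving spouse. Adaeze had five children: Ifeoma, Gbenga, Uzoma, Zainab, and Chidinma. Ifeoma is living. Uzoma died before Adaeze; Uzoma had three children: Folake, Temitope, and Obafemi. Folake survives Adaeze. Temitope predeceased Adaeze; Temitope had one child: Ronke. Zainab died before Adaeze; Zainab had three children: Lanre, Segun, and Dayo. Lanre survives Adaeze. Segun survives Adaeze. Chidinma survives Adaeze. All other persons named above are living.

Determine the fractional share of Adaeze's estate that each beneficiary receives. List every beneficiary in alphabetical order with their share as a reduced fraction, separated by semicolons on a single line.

There is no surviving spouse, so the entire estate passes to Adaeze's descendants per stirpes.
The estate is divided into 5 equal shares of 1/5 among Ifeoma, Gbenga, Uzoma, Zainab, Chidinma.
Ifeoma is living and takes 1/5.
Gbenga is living and takes 1/5.
Uzoma predeceased; the 1/5 allotted to Uzoma's branch passes to Uzoma's issue by representation.
The 1/5 is divided into 3 equal shares of 1/15 among Folake, Temitope, Obafemi.
Folake is living and takes 1/15.
Temitope predeceased; the 1/15 allotted to Temitope's branch passes to Temitope's issue by representation.
Ronke is the sole taker at this level and receives the full 1/15.
Obafemi is living and takes 1/15.
Zainab predeceased; the 1/5 allotted to Zainab's branch passes to Zainab's issue by representation.
The 1/5 is divided into 3 equal shares of 1/15 among Lanre, Segun, Dayo.
Lanre is living and takes 1/15.
Segun is living and takes 1/15.
Dayo is living and takes 1/15.
Chidinma is living and takes 1/5.

Chidinma 1/5; Dayo 1/15; Folake 1/15; Gbenga 1/5; Ifeoma 1/5; Lanre 1/15; Obafemi 1/15; Ronke 1/15; Segun 1/15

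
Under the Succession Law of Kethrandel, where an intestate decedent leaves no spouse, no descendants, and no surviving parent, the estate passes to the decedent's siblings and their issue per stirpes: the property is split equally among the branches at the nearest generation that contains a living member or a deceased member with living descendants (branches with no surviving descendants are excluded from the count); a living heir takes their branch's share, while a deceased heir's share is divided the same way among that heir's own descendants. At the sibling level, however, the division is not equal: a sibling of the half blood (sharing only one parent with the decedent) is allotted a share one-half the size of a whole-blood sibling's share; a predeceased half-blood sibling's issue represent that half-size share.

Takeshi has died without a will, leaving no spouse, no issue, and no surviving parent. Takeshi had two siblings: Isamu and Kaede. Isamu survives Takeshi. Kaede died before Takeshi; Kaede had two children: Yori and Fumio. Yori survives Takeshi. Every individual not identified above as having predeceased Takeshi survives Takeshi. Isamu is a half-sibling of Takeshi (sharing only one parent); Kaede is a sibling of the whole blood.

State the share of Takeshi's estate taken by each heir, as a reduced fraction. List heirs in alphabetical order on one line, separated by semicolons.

Fumio 1/3; Isamu 1/3; Yori 1/3

No spouse, descendants, or parent survives, so the estate passes to Takeshi's siblings per stirpes.
Half-blood siblings count for one-half the weight of whole-blood siblings at the initial division.
Dividing 1 in proportion to weights (total weight 3/2): Isamu (weight 1/2) → 1/3; Kaede (weight 1) → 2/3.
Isamu is living and takes 1/3.
Kaede predeceased; the 2/3 allotted to Kaede's branch passes to Kaede's issue by representation.
The 2/3 is divided into 2 equal shares of 1/3 among Yori, Fumio.
Yori is living and takes 1/3.
Fumio is living and takes 1/3.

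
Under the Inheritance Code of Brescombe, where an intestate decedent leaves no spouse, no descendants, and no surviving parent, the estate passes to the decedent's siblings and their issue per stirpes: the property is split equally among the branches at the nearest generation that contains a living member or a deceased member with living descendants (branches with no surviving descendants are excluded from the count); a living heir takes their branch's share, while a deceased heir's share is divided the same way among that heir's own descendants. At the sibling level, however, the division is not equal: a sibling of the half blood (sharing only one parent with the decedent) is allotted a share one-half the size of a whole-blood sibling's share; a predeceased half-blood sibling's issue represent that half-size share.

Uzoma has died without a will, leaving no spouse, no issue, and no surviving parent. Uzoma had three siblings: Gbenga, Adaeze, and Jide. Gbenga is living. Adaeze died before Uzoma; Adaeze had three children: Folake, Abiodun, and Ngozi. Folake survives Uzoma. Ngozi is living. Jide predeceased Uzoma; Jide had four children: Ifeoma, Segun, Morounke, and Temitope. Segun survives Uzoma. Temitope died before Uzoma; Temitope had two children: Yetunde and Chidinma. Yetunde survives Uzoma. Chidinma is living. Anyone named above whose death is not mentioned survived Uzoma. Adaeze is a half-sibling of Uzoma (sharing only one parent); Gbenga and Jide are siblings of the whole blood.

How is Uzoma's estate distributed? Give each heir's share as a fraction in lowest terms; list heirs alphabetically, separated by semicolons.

Abiodun 1/15; Chidinma 1/20; Folake 1/15; Gbenga 2/5; Ifeoma 1/10; Morounke 1/10; Ngozi 1/15; Segun 1/10; Yetunde 1/20

No spouse, descendants, or parent survives, so the estate passes to Uzoma's siblings per stirpes.
Half-blood siblings count for one-half the weight of whole-blood siblings at the initial division.
Dividing 1 in proportion to weights (total weight 5/2): Gbenga (weight 1) → 2/5; Adaeze (weight 1/2) → 1/5; Jide (weight 1) → 2/5.
Gbenga is living and takes 2/5.
Adaeze predeceased; the 1/5 allotted to Adaeze's branch passes to Adaeze's issue by representation.
The 1/5 is divided into 3 equal shares of 1/15 among Folake, Abiodun, Ngozi.
Folake is living and takes 1/15.
Abiodun is living and takes 1/15.
Ngozi is living and takes 1/15.
Jide predeceased; the 2/5 allotted to Jide's branch passes to Jide's issue by representation.
The 2/5 is divided into 4 equal shares of 1/10 among Ifeoma, Segun, Morounke, Temitope.
Ifeoma is living and takes 1/10.
Segun is living and takes 1/10.
Morounke is living and takes 1/10.
Temitope predeceased; the 1/10 allotted to Temitope's branch passes to Temitope's issue by representation.
The 1/10 is divided into 2 equal shares of 1/20 among Yetunde, Chidinma.
Yetunde is living and takes 1/20.
Chidinma is living and takes 1/20.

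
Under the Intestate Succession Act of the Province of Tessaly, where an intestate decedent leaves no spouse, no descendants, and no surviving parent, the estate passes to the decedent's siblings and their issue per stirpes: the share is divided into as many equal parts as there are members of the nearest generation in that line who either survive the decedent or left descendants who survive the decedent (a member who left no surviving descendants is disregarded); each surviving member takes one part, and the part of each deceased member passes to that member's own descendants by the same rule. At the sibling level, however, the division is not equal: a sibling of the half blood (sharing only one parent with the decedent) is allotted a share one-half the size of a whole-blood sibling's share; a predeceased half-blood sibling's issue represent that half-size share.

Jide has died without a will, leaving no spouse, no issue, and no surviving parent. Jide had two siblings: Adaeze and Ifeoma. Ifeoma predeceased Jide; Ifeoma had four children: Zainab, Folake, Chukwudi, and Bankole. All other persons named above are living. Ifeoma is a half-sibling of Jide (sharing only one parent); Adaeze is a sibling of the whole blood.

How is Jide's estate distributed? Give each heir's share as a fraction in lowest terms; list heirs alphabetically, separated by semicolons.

No spouse, descendants, or parent survives, so the estate passes to Jide's siblings per stirpes.
Half-blood siblings count for one-half the weight of whole-blood siblings at the initial division.
Dividing 1 in proportion to weights (total weight 3/2): Adaeze (weight 1) → 2/3; Ifeoma (weight 1/2) → 1/3.
Adaeze is living and takes 2/3.
Ifeoma predeceased; the 1/3 allotted to Ifeoma's branch passes to Ifeoma's issue by representation.
The 1/3 is divided into 4 equal shares of 1/12 among Zainab, Folake, Chukwudi, Bankole.
Zainab is living and takes 1/12.
Folake is living and takes 1/12.
Chukwudi is living and takes 1/12.
Bankole is living and takes 1/12.

Adaeze 2/3; Bankole 1/12; Chukwudi 1/12; Folake 1/12; Zainab 1/12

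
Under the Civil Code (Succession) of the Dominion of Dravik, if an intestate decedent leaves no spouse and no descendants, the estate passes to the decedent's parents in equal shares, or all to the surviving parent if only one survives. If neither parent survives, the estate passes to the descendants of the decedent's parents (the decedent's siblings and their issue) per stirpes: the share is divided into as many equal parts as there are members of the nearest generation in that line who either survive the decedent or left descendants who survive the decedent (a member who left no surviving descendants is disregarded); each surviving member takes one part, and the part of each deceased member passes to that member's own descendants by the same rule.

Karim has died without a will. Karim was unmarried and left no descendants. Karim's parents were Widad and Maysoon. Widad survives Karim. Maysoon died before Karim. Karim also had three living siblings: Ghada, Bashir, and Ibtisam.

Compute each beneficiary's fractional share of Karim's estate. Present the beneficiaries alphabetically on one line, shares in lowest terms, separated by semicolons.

Widad 1

Only one parent, Widad, survives, so Widad takes the entire estate. The siblings take nothing because a surviving parent has priority.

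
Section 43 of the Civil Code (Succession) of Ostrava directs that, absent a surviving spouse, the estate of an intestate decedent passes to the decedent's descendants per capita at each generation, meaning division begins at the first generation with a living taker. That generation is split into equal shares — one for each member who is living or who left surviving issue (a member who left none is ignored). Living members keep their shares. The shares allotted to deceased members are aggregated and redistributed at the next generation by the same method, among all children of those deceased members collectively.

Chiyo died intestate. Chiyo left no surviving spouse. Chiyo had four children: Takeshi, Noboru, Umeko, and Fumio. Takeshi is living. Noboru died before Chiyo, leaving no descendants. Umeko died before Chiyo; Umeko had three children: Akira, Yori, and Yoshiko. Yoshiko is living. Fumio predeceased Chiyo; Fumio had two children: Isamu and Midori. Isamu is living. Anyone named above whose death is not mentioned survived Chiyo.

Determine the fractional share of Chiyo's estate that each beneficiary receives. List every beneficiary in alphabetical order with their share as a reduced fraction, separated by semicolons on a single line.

Akira 2/15; Isamu 2/15; Midori 2/15; Takeshi 1/3; Yori 2/15; Yoshiko 2/15

There is no surviving spouse, so the entire estate passes to Chiyo's descendants per capita at each generation.
At generation 1 (Takeshi, Umeko, Fumio) there are 3 shares of (1)/3 = 1/3 each.
Living: Takeshi — each takes 1/3.
Deceased: Umeko and Fumio. Their combined 2/3 is pooled and carried to generation 2.
At generation 2 (Akira, Yori, Yoshiko, Isamu, Midori) there are 5 shares of (2/3)/5 = 2/15 each.
Living: Akira, Yori, Yoshiko, Isamu, and Midori — each takes 2/15.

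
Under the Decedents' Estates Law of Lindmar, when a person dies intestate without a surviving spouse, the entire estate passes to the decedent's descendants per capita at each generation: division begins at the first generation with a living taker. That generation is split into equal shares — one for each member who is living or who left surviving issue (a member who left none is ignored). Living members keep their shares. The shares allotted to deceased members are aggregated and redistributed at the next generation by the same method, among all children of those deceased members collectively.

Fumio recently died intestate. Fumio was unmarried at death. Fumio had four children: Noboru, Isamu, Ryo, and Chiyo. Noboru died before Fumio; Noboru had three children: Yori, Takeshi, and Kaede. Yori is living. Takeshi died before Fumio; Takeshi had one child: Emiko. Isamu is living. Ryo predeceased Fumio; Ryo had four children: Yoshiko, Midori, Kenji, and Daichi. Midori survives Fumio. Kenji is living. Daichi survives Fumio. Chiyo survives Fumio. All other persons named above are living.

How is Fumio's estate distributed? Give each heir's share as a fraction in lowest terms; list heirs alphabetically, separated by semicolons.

Chiyo 1/4; Daichi 1/14; Emiko 1/14; Isamu 1/4; Kaede 1/14; Kenji 1/14; Midori 1/14; Yori 1/14; Yoshiko 1/14

There is no surviving spouse, so the entire estate passes to Fumio's descendants per capita at each generation.
At generation 1 (Noboru, Isamu, Ryo, Chiyo) there are 4 shares of (1)/4 = 1/4 each.
Living: Isamu and Chiyo — each takes 1/4.
Deceased: Noboru and Ryo. Their combined 1/2 is pooled and carried to generation 2.
At generation 2 (Yori, Takeshi, Kaede, Yoshiko, Midori, Kenji, Daichi) there are 7 shares of (1/2)/7 = 1/14 each.
Living: Yori, Kaede, Yoshiko, Midori, Kenji, and Daichi — each takes 1/14.
Deceased: Takeshi. That 1/14 share is carried to generation 3.
At generation 3 (Emiko) there are 1 shares of (1/14)/1 = 1/14 each.
Living: Emiko — each takes 1/14.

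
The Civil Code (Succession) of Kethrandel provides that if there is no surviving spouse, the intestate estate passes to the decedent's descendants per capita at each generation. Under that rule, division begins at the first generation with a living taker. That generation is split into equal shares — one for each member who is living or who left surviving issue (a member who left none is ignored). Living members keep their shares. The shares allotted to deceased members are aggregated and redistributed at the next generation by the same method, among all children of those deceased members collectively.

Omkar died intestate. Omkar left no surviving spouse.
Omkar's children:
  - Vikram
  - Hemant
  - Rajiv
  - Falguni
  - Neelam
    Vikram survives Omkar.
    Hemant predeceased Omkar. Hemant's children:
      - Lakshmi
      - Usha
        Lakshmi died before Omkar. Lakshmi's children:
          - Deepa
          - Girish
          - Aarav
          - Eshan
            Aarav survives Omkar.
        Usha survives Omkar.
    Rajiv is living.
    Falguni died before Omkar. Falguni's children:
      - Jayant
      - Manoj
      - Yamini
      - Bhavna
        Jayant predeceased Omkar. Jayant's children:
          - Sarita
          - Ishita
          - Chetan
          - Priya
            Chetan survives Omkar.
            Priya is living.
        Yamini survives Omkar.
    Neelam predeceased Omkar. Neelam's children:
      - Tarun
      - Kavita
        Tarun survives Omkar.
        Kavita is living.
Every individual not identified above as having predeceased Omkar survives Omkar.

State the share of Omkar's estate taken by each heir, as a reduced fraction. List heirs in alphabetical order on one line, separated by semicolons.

There is no surviving spouse, so the entire estate passes to Omkar's descendants per capita at each generation.
At generation 1 (Vikram, Hemant, Rajiv, Falguni, Neelam) there are 5 shares of (1)/5 = 1/5 each.
Living: Vikram and Rajiv — each takes 1/5.
Deceased: Hemant, Falguni, and Neelam. Their combined 3/5 is pooled and carried to generation 2.
At generation 2 (Lakshmi, Usha, Jayant, Manoj, Yamini, Bhavna, Tarun, Kavita) there are 8 shares of (3/5)/8 = 3/40 each.
Living: Usha, Manoj, Yamini, Bhavna, Tarun, and Kavita — each takes 3/40.
Deceased: Lakshmi and Jayant. Their combined 3/20 is pooled and carried to generation 3.
At generation 3 (Deepa, Girish, Aarav, Eshan, Sarita, Ishita, Chetan, Priya) there are 8 shares of (3/20)/8 = 3/160 each.
Living: Deepa, Girish, Aarav, Eshan, Sarita, Ishita, Chetan, and Priya — each takes 3/160.

Aarav 3/160; Bhavna 3/40; Chetan 3/160; Deepa 3/160; Eshan 3/160; Girish 3/160; Ishita 3/160; Kavita 3/40; Manoj 3/40; Priya 3/160; Rajiv 1/5; Sarita 3/160; Tarun 3/40; Usha 3/40; Vikram 1/5; Yamini 3/40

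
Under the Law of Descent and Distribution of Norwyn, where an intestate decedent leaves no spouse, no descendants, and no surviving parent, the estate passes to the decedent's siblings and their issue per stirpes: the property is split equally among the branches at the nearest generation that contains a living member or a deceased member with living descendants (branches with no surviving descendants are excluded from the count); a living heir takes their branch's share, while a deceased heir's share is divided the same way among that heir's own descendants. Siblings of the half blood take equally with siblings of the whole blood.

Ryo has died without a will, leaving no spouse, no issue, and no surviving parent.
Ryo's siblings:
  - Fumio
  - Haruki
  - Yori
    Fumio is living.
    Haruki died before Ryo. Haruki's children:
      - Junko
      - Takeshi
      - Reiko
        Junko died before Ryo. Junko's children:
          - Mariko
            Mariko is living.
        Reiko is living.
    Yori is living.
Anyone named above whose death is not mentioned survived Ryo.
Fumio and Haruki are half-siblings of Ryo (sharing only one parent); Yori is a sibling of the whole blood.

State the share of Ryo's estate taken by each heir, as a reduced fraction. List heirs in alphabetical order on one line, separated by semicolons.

Fumio 1/3; Mariko 1/9; Reiko 1/9; Takeshi 1/9; Yori 1/3

No spouse, descendants, or parent survives, so the estate passes to Ryo's siblings per stirpes.
Half-blood and whole-blood siblings take equally under the stated rule.
The estate is divided into 3 equal shares of 1/3 among Fumio, Haruki, Yori.
Fumio is living and takes 1/3.
Haruki predeceased; the 1/3 allotted to Haruki's branch passes to Haruki's issue by representation.
The 1/3 is divided into 3 equal shares of 1/9 among Junko, Takeshi, Reiko.
Junko predeceased; the 1/9 allotted to Junko's branch passes to Junko's issue by representation.
Mariko is the sole taker at this level and receives the full 1/9.
Takeshi is living and takes 1/9.
Reiko is living and takes 1/9.
Yori is living and takes 1/3.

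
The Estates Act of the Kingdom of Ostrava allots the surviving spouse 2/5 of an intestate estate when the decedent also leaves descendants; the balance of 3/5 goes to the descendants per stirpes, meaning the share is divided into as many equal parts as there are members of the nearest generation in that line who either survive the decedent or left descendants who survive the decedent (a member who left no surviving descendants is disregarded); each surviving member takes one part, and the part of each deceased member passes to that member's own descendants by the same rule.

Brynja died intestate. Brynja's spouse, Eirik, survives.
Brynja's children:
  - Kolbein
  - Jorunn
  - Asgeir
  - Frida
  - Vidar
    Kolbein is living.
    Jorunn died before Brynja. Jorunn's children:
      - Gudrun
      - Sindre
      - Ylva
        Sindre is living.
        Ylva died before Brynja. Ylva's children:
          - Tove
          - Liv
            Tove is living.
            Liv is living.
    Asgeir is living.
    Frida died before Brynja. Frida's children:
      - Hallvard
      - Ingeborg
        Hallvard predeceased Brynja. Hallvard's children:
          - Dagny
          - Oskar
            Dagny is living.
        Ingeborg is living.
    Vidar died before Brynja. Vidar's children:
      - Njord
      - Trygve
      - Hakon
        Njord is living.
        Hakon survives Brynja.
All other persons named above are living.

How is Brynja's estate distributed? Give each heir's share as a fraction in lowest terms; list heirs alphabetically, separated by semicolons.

Eirik, as surviving spouse, takes 2/5.
The remaining 3/5 passes to Brynja's descendants per stirpes.
The 3/5 is divided into 5 equal shares of 3/25 among Kolbein, Jorunn, Asgeir, Frida, Vidar.
Kolbein is living and takes 3/25.
Jorunn predeceased; the 3/25 allotted to Jorunn's branch passes to Jorunn's issue by representation.
The 3/25 is divided into 3 equal shares of 1/25 among Gudrun, Sindre, Ylva.
Gudrun is living and takes 1/25.
Sindre is living and takes 1/25.
Ylva predeceased; the 1/25 allotted to Ylva's branch passes to Ylva's issue by representation.
The 1/25 is divided into 2 equal shares of 1/50 among Tove, Liv.
Tove is living and takes 1/50.
Liv is living and takes 1/50.
Asgeir is living and takes 3/25.
Frida predeceased; the 3/25 allotted to Frida's branch passes to Frida's issue by representation.
The 3/25 is divided into 2 equal shares of 3/50 among Hallvard, Ingeborg.
Hallvard predeceased; the 3/50 allotted to Hallvard's branch passes to Hallvard's issue by representation.
The 3/50 is divided into 2 equal shares of 3/100 among Dagny, Oskar.
Dagny is living and takes 3/100.
Oskar is living and takes 3/100.
Ingeborg is living and takes 3/50.
Vidar predeceased; the 3/25 allotted to Vidar's branch passes to Vidar's issue by representation.
The 3/25 is divided into 3 equal shares of 1/25 among Njord, Trygve, Hakon.
Njord is living and takes 1/25.
Trygve is living and takes 1/25.
Hakon is living and takes 1/25.

Asgeir 3/25; Dagny 3/100; Eirik 2/5; Gudrun 1/25; Hakon 1/25; Ingeborg 3/50; Kolbein 3/25; Liv 1/50; Njord 1/25; Oskar 3/100; Sindre 1/25; Tove 1/50; Trygve 1/25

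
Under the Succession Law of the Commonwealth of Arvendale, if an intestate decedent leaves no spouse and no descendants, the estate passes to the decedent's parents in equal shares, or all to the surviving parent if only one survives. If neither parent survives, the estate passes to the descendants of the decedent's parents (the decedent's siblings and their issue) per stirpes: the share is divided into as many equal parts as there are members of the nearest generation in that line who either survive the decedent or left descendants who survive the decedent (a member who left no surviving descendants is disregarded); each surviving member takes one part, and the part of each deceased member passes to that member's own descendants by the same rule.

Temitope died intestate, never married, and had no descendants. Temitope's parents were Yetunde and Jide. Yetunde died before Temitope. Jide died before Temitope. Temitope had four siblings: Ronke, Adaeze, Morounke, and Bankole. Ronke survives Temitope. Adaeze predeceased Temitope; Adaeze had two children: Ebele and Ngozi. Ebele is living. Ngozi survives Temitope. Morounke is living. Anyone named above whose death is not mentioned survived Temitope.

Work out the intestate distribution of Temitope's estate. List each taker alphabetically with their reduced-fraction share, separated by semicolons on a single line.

Neither parent survives and there are no descendants, so the estate passes to Temitope's siblings and their issue per stirpes.
The estate is divided into 4 equal shares of 1/4 among Ronke, Adaeze, Morounke, Bankole.
Ronke is living and takes 1/4.
Adaeze predeceased; the 1/4 allotted to Adaeze's branch passes to Adaeze's issue by representation.
The 1/4 is divided into 2 equal shares of 1/8 among Ebele, Ngozi.
Ebele is living and takes 1/8.
Ngozi is living and takes 1/8.
Morounke is living and takes 1/4.
Bankole is living and takes 1/4.

Bankole 1/4; Ebele 1/8; Morounke 1/4; Ngozi 1/8; Ronke 1/4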